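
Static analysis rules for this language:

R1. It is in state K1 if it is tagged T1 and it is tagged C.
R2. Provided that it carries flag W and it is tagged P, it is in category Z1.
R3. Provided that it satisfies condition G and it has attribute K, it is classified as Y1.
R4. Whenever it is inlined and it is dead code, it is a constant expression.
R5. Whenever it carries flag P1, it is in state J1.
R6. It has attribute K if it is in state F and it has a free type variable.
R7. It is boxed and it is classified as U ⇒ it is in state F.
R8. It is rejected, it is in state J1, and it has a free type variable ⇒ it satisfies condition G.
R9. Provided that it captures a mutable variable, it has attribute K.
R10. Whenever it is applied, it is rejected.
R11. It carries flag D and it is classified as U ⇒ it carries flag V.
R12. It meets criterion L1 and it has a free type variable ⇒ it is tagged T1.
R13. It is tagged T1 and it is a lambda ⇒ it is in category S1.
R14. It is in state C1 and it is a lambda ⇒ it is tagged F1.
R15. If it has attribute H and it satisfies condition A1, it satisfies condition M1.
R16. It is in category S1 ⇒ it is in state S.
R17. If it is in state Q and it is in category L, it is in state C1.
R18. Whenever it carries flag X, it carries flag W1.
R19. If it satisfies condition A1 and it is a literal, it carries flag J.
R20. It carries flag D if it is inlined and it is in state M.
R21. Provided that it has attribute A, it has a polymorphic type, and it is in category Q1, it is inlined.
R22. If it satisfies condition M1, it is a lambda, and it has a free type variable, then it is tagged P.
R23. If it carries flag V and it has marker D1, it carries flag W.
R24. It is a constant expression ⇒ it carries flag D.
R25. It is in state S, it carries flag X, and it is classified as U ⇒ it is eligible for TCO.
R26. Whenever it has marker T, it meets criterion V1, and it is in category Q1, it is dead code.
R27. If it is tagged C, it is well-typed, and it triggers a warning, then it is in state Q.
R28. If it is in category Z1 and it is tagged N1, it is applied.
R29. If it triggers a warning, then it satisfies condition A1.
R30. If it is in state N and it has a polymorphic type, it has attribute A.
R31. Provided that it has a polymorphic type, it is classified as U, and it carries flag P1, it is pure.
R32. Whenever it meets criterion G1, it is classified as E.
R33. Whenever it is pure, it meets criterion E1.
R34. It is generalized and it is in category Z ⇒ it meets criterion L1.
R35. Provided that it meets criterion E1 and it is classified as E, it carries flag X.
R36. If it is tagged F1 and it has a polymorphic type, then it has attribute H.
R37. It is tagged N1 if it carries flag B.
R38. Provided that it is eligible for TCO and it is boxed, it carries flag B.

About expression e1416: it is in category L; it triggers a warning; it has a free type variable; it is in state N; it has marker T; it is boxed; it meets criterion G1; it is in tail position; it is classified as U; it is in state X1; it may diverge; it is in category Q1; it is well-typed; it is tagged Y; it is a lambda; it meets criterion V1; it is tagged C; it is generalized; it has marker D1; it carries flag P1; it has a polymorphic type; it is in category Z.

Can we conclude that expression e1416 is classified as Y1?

By R5 (it carries flag P1): it is in state J1.
By R7 (it is boxed, it is classified as U): it is in state F.
By R26 (it has marker T, it meets criterion V1, it is in category Q1): it is dead code.
By R27 (it is tagged C, it is well-typed, it triggers a warning): it is in state Q.
By R29 (it triggers a warning): it satisfies condition A1.
By R30 (it is in state N, it has a polymorphic type): it has attribute A.
By R31 (it has a polymorphic type, it is classified as U, it carries flag P1): it is pure.
By R32 (it meets criterion G1): it is classified as E.
By R33 (it is pure): it meets criterion E1.
By R34 (it is generalized, it is in category Z): it meets criterion L1.
By R35 (it meets criterion E1, it is classified as E): it carries flag X.
By R6 (it is in state F, it has a free type variable): it has attribute K.
By R12 (it meets criterion L1, it has a free type variable): it is tagged T1.
By R13 (it is tagged T1, it is a lambda): it is in category S1.
By R16 (it is in category S1): it is in state S.
By R17 (it is in state Q, it is in category L): it is in state C1.
By R21 (it has attribute A, it has a polymorphic type, it is in category Q1): it is inlined.
By R25 (it is in state S, it carries flag X, it is classified as U): it is eligible for TCO.
By R38 (it is eligible for TCO, it is boxed): it carries flag B.
By R4 (it is inlined, it is dead code): it is a constant expression.
By R14 (it is in state C1, it is a lambda): it is tagged F1.
By R24 (it is a constant expression): it carries flag D.
By R36 (it is tagged F1, it has a polymorphic type): it has attribute H.
By R37 (it carries flag B): it is tagged N1.
By R11 (it carries flag D, it is classified as U): it carries flag V.
By R15 (it has attribute H, it satisfies condition A1): it satisfies condition M1.
By R22 (it satisfies condition M1, it is a lambda, it has a free type variable): it is tagged P.
By R23 (it carries flag V, it has marker D1): it carries flag W.
By R2 (it carries flag W, it is tagged P): it is in category Z1.
By R28 (it is in category Z1, it is tagged N1): it is applied.
By R10 (it is applied): it is rejected.
By R8 (it is rejected, it is in state J1, it has a free type variable): it satisfies condition G.
By R3 (it satisfies condition G, it has attribute K): it is classified as Y1.

Yes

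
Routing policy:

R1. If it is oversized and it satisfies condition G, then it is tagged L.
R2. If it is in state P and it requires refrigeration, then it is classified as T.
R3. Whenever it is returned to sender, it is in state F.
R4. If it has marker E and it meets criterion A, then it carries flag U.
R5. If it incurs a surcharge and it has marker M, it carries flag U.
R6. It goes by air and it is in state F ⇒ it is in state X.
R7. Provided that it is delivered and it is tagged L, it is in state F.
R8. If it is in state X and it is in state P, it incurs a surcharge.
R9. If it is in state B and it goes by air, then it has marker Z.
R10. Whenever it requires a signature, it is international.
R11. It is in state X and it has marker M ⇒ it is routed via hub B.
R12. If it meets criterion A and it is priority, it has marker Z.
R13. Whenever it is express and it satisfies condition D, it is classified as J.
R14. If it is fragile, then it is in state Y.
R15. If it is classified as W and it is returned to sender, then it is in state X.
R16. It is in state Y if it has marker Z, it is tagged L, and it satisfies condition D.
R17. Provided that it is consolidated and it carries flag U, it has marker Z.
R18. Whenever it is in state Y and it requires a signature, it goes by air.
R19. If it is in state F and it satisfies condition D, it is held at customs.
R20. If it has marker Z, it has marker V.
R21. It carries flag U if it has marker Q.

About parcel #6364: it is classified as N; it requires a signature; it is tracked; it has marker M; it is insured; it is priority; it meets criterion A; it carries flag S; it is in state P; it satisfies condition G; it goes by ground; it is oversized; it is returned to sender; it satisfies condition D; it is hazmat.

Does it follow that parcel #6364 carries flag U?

Yes

By R1 (it is oversized, it satisfies condition G): it is tagged L.
By R3 (it is returned to sender): it is in state F.
By R12 (it meets criterion A, it is priority): it has marker Z.
By R16 (it has marker Z, it is tagged L, it satisfies condition D): it is in state Y.
By R18 (it is in state Y, it requires a signature): it goes by air.
By R6 (it goes by air, it is in state F): it is in state X.
By R8 (it is in state X, it is in state P): it incurs a surcharge.
By R5 (it incurs a surcharge, it has marker M): it carries flag U.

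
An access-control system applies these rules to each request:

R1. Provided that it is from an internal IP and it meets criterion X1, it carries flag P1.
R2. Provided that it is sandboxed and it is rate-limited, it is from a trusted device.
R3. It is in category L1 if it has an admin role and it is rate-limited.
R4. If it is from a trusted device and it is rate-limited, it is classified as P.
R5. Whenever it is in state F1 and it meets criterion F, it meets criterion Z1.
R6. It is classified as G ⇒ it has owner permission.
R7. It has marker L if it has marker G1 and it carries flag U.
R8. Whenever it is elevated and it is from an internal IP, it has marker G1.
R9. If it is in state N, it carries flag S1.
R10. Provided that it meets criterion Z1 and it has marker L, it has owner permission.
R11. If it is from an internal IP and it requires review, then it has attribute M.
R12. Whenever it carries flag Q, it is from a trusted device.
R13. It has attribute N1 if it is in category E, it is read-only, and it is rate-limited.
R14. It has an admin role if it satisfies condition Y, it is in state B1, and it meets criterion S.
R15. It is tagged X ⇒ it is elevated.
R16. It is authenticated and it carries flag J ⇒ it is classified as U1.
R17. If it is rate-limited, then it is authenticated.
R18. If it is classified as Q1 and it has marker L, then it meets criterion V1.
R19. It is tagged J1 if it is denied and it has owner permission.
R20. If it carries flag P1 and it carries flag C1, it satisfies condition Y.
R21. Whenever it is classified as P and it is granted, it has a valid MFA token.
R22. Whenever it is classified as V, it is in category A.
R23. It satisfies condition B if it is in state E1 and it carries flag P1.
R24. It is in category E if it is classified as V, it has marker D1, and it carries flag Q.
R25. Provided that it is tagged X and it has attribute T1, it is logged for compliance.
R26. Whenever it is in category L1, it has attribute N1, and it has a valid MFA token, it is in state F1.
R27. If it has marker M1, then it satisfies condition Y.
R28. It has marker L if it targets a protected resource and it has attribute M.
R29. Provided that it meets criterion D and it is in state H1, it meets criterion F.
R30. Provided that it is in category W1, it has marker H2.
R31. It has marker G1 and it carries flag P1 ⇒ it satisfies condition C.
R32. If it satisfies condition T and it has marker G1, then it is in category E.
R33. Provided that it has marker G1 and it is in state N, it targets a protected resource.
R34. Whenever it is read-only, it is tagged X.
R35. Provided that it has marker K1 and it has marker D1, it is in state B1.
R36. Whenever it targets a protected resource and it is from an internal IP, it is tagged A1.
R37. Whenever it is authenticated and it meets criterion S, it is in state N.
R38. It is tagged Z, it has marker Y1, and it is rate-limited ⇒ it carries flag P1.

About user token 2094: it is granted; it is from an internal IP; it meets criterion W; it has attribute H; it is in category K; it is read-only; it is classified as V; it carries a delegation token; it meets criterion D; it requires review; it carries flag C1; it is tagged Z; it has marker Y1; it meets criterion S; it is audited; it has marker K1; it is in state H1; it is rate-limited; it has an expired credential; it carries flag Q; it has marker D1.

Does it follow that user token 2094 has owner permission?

Yes

By R11 (it is from an internal IP, it requires review): it has attribute M.
By R12 (it carries flag Q): it is from a trusted device.
By R17 (it is rate-limited): it is authenticated.
By R24 (it is classified as V, it has marker D1, it carries flag Q): it is in category E.
By R29 (it meets criterion D, it is in state H1): it meets criterion F.
By R34 (it is read-only): it is tagged X.
By R35 (it has marker K1, it has marker D1): it is in state B1.
By R37 (it is authenticated, it meets criterion S): it is in state N.
By R38 (it is tagged Z, it has marker Y1, it is rate-limited): it carries flag P1.
By R4 (it is from a trusted device, it is rate-limited): it is classified as P.
By R13 (it is in category E, it is read-only, it is rate-limited): it has attribute N1.
By R15 (it is tagged X): it is elevated.
By R20 (it carries flag P1, it carries flag C1): it satisfies condition Y.
By R21 (it is classified as P, it is granted): it has a valid MFA token.
By R8 (it is elevated, it is from an internal IP): it has marker G1.
By R14 (it satisfies condition Y, it is in state B1, it meets criterion S): it has an admin role.
By R33 (it has marker G1, it is in state N): it targets a protected resource.
By R3 (it has an admin role, it is rate-limited): it is in category L1.
By R26 (it is in category L1, it has attribute N1, it has a valid MFA token): it is in state F1.
By R28 (it targets a protected resource, it has attribute M): it has marker L.
By R5 (it is in state F1, it meets criterion F): it meets criterion Z1.
By R10 (it meets criterion Z1, it has marker L): it has owner permission.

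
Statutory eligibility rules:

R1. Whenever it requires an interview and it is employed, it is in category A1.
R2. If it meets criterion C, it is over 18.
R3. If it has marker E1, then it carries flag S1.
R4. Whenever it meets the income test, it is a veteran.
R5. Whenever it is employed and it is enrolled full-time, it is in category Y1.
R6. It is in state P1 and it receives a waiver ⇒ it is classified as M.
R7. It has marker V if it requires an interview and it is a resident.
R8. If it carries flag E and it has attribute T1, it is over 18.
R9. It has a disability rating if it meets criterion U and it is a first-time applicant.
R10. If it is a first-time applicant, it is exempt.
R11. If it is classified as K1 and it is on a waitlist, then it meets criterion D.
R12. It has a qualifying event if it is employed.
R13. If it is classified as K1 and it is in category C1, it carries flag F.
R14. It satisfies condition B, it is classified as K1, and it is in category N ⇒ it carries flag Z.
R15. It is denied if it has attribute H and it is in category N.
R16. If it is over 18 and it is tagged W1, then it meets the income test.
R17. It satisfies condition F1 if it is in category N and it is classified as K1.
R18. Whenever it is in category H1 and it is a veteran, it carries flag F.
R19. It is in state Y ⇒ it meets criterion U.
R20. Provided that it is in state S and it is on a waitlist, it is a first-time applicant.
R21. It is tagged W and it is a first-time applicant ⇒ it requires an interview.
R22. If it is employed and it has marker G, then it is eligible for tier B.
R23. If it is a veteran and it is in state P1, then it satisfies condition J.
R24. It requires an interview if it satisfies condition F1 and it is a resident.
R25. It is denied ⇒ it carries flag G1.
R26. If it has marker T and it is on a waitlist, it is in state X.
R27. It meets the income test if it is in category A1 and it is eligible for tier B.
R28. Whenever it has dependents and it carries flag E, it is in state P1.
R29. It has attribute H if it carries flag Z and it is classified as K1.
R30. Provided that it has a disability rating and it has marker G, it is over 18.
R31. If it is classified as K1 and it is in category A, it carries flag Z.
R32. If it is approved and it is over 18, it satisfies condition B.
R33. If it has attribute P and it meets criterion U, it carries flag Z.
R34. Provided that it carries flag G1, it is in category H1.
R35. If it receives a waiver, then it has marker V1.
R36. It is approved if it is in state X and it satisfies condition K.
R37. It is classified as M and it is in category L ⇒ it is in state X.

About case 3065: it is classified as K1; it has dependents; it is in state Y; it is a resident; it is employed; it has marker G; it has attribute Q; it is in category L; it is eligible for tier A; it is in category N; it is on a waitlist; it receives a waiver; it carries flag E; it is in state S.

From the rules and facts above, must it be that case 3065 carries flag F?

No

Forward chaining from the given facts derives: meets criterion D, has a qualifying event, satisfies condition F1, meets criterion U, is a first-time applicant, is eligible for tier B, requires an interview, is in state P1, has marker V1, is in category A1, is classified as M, has marker V, has a disability rating, is exempt, meets the income test, is over 18, is in state X, is a veteran, satisfies condition J.
Rules concluding "it carries flag F": R13 needs "it is in category C1"; R18 needs "it is in category H1" — none of these are established.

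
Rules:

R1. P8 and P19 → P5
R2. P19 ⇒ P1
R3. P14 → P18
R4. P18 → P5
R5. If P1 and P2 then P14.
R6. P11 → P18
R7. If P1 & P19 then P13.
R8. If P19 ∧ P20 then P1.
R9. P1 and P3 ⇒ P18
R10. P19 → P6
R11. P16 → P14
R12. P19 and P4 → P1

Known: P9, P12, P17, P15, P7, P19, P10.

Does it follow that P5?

Forward chaining from the given facts derives: P1, P13, P6.
Rules concluding P5: R1 needs P8; R4 needs P18 — none of these are established.

No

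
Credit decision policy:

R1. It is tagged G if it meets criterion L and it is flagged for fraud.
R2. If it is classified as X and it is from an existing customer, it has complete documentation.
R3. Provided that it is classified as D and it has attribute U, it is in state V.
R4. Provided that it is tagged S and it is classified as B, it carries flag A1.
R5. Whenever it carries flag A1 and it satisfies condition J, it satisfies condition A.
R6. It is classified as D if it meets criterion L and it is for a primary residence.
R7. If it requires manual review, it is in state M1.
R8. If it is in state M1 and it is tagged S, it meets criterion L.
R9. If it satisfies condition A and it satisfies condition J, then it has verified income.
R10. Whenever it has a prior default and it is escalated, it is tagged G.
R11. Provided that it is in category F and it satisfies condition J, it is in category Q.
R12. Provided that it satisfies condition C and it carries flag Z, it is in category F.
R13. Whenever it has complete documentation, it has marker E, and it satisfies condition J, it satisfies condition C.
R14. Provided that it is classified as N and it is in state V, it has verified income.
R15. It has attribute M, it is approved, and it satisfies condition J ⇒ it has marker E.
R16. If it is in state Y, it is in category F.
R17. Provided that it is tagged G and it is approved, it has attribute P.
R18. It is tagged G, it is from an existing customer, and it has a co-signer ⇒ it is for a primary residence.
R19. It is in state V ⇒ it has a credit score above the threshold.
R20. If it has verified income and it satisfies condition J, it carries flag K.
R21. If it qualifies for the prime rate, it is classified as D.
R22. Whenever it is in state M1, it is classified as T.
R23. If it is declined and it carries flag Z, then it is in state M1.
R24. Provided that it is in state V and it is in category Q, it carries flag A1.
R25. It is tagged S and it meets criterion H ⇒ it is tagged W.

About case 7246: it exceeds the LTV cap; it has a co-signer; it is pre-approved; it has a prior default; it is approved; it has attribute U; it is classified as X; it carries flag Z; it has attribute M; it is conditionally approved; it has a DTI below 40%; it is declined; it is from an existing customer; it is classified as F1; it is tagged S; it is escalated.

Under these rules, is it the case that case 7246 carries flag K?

Forward chaining from the given facts derives: has complete documentation, is tagged G, has attribute P, is for a primary residence, is in state M1, meets criterion L, is classified as T, is classified as D, is in state V, has a credit score above the threshold.
The only rule concluding "it carries flag K" is R20, which needs "it has verified income"; that is never established.

No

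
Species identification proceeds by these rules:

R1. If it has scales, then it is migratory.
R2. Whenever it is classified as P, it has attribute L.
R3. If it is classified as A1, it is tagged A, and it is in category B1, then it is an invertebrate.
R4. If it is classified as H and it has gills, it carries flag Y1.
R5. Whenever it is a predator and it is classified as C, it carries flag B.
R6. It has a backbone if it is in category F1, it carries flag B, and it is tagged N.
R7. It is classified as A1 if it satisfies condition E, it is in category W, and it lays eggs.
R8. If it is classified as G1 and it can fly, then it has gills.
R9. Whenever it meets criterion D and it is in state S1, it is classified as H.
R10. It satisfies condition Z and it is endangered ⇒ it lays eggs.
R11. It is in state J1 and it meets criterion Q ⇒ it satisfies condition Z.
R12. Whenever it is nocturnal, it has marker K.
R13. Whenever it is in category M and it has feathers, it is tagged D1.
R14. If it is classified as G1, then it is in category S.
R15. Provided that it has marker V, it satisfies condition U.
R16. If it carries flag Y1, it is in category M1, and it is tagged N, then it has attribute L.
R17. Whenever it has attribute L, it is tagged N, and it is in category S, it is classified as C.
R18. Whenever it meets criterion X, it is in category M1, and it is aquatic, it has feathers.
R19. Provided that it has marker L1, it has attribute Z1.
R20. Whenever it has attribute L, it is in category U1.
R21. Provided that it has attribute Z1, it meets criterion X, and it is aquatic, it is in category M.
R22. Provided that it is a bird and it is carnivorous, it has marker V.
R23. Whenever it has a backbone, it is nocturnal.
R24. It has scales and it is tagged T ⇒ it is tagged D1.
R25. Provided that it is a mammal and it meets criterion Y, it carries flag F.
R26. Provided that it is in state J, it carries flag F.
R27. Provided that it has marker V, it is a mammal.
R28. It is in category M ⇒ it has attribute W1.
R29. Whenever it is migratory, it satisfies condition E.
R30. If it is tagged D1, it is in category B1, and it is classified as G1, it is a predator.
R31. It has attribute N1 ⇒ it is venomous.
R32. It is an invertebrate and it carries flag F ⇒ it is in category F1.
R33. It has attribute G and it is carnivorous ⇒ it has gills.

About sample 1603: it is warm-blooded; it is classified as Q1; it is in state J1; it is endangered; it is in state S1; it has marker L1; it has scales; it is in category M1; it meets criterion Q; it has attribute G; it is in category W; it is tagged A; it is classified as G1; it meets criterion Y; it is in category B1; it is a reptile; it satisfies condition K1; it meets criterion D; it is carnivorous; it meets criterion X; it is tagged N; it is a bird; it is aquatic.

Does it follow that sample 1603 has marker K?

By R1 (it has scales): it is migratory.
By R9 (it meets criterion D, it is in state S1): it is classified as H.
By R11 (it is in state J1, it meets criterion Q): it satisfies condition Z.
By R14 (it is classified as G1): it is in category S.
By R18 (it meets criterion X, it is in category M1, it is aquatic): it has feathers.
By R19 (it has marker L1): it has attribute Z1.
By R21 (it has attribute Z1, it meets criterion X, it is aquatic): it is in category M.
By R22 (it is a bird, it is carnivorous): it has marker V.
By R27 (it has marker V): it is a mammal.
By R29 (it is migratory): it satisfies condition E.
By R33 (it has attribute G, it is carnivorous): it has gills.
By R4 (it is classified as H, it has gills): it carries flag Y1.
By R10 (it satisfies condition Z, it is endangered): it lays eggs.
By R13 (it is in category M, it has feathers): it is tagged D1.
By R16 (it carries flag Y1, it is in category M1, it is tagged N): it has attribute L.
By R17 (it has attribute L, it is tagged N, it is in category S): it is classified as C.
By R25 (it is a mammal, it meets criterion Y): it carries flag F.
By R30 (it is tagged D1, it is in category B1, it is classified as G1): it is a predator.
By R5 (it is a predator, it is classified as C): it carries flag B.
By R7 (it satisfies condition E, it is in category W, it lays eggs): it is classified as A1.
By R3 (it is classified as A1, it is tagged A, it is in category B1): it is an invertebrate.
By R32 (it is an invertebrate, it carries flag F): it is in category F1.
By R6 (it is in category F1, it carries flag B, it is tagged N): it has a backbone.
By R23 (it has a backbone): it is nocturnal.
By R12 (it is nocturnal): it has marker K.

Yes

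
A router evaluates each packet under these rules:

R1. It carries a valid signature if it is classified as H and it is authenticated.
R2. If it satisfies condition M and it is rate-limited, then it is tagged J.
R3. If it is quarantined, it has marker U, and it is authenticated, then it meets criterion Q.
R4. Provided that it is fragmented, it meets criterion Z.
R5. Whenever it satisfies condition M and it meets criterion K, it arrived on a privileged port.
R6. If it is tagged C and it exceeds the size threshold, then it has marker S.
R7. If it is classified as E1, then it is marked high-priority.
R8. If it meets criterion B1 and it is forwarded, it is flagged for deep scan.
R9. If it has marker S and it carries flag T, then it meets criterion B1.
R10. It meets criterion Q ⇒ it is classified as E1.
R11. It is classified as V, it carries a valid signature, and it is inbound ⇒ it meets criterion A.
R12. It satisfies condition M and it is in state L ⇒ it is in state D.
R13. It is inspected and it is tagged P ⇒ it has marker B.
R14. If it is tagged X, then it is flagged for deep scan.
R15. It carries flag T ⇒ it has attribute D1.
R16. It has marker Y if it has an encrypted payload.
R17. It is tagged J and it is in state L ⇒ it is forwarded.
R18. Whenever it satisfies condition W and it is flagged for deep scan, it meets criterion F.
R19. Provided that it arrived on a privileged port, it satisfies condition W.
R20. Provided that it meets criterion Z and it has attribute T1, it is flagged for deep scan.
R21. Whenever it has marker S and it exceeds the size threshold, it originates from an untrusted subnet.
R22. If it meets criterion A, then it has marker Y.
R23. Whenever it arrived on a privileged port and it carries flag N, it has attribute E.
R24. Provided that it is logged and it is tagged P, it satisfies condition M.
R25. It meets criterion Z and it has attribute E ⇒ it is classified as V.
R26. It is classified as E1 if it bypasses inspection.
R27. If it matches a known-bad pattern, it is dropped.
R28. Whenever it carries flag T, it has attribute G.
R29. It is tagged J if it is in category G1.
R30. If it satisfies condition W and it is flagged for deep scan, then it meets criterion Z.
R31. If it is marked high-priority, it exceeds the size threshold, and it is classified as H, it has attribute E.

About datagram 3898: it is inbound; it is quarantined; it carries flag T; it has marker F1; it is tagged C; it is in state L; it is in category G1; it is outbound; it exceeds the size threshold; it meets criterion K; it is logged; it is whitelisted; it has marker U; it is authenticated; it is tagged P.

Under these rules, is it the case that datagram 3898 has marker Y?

No

Forward chaining from the given facts derives: meets criterion Q, has marker S, meets criterion B1, is classified as E1, has attribute D1, originates from an untrusted subnet, satisfies condition M, has attribute G, is tagged J, arrived on a privileged port, is marked high-priority, is in state D, is forwarded, satisfies condition W, is flagged for deep scan, meets criterion F, meets criterion Z.
Rules concluding "it has marker Y": R16 needs "it has an encrypted payload"; R22 needs "it meets criterion A" — none of these are established.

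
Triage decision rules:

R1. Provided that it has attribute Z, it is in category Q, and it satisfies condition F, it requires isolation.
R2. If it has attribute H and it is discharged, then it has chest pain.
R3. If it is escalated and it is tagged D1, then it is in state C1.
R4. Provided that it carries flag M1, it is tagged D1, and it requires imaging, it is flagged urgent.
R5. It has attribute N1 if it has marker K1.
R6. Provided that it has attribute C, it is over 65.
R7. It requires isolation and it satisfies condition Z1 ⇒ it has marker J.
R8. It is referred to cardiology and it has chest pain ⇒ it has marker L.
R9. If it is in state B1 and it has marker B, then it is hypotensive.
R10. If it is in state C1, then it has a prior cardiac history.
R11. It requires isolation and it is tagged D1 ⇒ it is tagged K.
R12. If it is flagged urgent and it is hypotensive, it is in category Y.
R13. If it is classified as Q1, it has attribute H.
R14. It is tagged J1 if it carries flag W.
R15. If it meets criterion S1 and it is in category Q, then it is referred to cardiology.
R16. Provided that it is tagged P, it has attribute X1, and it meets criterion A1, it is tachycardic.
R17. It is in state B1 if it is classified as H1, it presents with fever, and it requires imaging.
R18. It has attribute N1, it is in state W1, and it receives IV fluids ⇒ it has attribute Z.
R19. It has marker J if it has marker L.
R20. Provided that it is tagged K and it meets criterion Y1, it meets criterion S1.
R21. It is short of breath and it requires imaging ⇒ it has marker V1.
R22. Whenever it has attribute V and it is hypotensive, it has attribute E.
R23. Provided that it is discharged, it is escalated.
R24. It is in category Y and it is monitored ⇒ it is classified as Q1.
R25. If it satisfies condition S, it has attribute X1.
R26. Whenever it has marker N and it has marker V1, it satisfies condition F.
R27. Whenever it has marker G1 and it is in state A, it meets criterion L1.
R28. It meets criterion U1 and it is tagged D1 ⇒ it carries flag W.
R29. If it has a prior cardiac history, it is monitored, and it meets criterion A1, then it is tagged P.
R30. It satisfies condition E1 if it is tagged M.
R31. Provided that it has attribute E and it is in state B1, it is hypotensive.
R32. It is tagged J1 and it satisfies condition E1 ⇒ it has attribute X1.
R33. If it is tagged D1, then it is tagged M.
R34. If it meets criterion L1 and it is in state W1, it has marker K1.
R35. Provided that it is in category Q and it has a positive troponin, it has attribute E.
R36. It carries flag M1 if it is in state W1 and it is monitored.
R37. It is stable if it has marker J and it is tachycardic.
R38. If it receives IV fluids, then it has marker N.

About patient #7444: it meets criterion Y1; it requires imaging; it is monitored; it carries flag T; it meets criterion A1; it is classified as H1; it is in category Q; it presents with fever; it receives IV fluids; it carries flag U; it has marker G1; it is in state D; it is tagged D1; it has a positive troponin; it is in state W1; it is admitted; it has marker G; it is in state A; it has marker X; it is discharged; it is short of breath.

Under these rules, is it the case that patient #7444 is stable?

No

Forward chaining from the given facts derives: is in state B1, has marker V1, is escalated, meets criterion L1, is tagged M, has marker K1, has attribute E, carries flag M1, has marker N, is in state C1, is flagged urgent, has attribute N1, has a prior cardiac history, has attribute Z, satisfies condition F, is tagged P, satisfies condition E1, is hypotensive, requires isolation, is tagged K, is in category Y, meets criterion S1, is classified as Q1, has attribute H, is referred to cardiology, has chest pain, has marker L, has marker J.
The only rule concluding "it is stable" is R37, which needs "it is tachycardic"; that is never established.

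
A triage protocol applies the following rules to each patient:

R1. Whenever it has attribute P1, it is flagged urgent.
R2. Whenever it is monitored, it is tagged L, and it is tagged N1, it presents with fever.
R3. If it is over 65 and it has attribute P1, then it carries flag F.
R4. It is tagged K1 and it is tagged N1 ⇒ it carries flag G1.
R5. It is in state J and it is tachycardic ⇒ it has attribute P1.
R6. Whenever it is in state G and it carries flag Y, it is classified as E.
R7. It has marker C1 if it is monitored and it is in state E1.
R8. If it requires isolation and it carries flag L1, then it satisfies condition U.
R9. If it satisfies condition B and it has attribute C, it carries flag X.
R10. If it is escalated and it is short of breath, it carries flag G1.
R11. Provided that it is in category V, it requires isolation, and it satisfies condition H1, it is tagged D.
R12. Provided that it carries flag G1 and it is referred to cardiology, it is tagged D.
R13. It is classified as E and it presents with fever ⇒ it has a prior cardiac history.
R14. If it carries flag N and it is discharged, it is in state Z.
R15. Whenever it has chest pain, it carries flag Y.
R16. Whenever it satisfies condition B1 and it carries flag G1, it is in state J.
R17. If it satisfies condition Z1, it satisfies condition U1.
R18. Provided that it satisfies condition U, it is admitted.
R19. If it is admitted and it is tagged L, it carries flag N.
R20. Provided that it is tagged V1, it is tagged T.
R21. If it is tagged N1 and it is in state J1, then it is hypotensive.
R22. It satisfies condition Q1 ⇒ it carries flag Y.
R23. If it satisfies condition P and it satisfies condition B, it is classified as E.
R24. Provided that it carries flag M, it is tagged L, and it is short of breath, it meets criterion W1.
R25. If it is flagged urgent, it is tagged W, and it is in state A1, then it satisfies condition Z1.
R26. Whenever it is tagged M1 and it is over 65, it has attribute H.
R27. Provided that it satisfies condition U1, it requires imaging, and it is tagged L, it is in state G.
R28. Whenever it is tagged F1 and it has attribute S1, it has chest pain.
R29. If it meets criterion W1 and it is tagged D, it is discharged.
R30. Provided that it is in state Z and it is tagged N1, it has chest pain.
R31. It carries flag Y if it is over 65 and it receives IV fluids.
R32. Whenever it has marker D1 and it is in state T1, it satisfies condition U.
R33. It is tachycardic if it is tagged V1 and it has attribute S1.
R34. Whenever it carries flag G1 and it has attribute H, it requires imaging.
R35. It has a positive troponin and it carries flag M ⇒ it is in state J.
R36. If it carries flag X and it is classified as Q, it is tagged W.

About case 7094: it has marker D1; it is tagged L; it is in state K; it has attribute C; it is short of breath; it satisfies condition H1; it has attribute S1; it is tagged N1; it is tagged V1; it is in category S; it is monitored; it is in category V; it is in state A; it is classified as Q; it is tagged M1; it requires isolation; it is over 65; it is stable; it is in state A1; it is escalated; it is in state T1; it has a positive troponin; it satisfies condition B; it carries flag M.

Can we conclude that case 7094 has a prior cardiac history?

By R2 (it is monitored, it is tagged L, it is tagged N1): it presents with fever.
By R9 (it satisfies condition B, it has attribute C): it carries flag X.
By R10 (it is escalated, it is short of breath): it carries flag G1.
By R11 (it is in category V, it requires isolation, it satisfies condition H1): it is tagged D.
By R24 (it carries flag M, it is tagged L, it is short of breath): it meets criterion W1.
By R26 (it is tagged M1, it is over 65): it has attribute H.
By R29 (it meets criterion W1, it is tagged D): it is discharged.
By R32 (it has marker D1, it is in state T1): it satisfies condition U.
By R33 (it is tagged V1, it has attribute S1): it is tachycardic.
By R34 (it carries flag G1, it has attribute H): it requires imaging.
By R35 (it has a positive troponin, it carries flag M): it is in state J.
By R36 (it carries flag X, it is classified as Q): it is tagged W.
By R5 (it is in state J, it is tachycardic): it has attribute P1.
By R18 (it satisfies condition U): it is admitted.
By R19 (it is admitted, it is tagged L): it carries flag N.
By R1 (it has attribute P1): it is flagged urgent.
By R14 (it carries flag N, it is discharged): it is in state Z.
By R25 (it is flagged urgent, it is tagged W, it is in state A1): it satisfies condition Z1.
By R30 (it is in state Z, it is tagged N1): it has chest pain.
By R15 (it has chest pain): it carries flag Y.
By R17 (it satisfies condition Z1): it satisfies condition U1.
By R27 (it satisfies condition U1, it requires imaging, it is tagged L): it is in state G.
By R6 (it is in state G, it carries flag Y): it is classified as E.
By R13 (it is classified as E, it presents with fever): it has a prior cardiac history.

Yes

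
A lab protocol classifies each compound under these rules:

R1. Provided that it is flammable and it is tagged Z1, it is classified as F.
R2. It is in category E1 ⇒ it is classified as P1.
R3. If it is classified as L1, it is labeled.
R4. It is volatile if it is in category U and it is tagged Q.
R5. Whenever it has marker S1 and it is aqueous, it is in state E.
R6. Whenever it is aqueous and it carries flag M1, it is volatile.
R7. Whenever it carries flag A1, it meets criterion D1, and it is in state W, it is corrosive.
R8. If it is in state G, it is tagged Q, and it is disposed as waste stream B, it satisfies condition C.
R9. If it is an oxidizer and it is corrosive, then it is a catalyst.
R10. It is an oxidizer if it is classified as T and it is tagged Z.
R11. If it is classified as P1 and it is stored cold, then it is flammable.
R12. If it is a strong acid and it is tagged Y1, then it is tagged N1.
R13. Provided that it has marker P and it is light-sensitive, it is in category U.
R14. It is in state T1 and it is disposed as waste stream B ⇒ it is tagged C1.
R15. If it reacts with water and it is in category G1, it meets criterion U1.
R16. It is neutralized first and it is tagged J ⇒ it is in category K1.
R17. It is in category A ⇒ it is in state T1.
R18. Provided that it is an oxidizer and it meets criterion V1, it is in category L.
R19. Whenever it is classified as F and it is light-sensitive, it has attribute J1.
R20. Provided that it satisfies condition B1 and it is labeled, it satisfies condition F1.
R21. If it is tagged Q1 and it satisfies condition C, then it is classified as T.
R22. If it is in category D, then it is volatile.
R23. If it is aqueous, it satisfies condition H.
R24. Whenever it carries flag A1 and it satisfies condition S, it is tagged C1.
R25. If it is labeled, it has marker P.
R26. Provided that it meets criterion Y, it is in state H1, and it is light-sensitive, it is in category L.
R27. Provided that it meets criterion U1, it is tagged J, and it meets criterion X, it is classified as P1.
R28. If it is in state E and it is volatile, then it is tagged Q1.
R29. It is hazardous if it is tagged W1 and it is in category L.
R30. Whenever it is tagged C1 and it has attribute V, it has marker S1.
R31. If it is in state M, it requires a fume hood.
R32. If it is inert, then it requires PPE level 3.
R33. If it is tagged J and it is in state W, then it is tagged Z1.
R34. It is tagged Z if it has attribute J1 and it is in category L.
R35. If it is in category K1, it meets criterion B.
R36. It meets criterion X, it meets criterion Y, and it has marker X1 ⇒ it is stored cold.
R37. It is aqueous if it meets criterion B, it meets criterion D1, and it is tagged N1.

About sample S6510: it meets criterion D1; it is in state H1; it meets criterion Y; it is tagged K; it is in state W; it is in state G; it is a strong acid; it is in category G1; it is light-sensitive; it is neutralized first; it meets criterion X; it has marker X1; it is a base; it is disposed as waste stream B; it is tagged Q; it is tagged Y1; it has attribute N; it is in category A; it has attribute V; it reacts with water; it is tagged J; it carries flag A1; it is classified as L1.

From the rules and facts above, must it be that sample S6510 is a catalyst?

By R3 (it is classified as L1): it is labeled.
By R7 (it carries flag A1, it meets criterion D1, it is in state W): it is corrosive.
By R8 (it is in state G, it is tagged Q, it is disposed as waste stream B): it satisfies condition C.
By R12 (it is a strong acid, it is tagged Y1): it is tagged N1.
By R15 (it reacts with water, it is in category G1): it meets criterion U1.
By R16 (it is neutralized first, it is tagged J): it is in category K1.
By R17 (it is in category A): it is in state T1.
By R25 (it is labeled): it has marker P.
By R26 (it meets criterion Y, it is in state H1, it is light-sensitive): it is in category L.
By R27 (it meets criterion U1, it is tagged J, it meets criterion X): it is classified as P1.
By R33 (it is tagged J, it is in state W): it is tagged Z1.
By R35 (it is in category K1): it meets criterion B.
By R36 (it meets criterion X, it meets criterion Y, it has marker X1): it is stored cold.
By R37 (it meets criterion B, it meets criterion D1, it is tagged N1): it is aqueous.
By R11 (it is classified as P1, it is stored cold): it is flammable.
By R13 (it has marker P, it is light-sensitive): it is in category U.
By R14 (it is in state T1, it is disposed as waste stream B): it is tagged C1.
By R30 (it is tagged C1, it has attribute V): it has marker S1.
By R1 (it is flammable, it is tagged Z1): it is classified as F.
By R4 (it is in category U, it is tagged Q): it is volatile.
By R5 (it has marker S1, it is aqueous): it is in state E.
By R19 (it is classified as F, it is light-sensitive): it has attribute J1.
By R28 (it is in state E, it is volatile): it is tagged Q1.
By R34 (it has attribute J1, it is in category L): it is tagged Z.
By R21 (it is tagged Q1, it satisfies condition C): it is classified as T.
By R10 (it is classified as T, it is tagged Z): it is an oxidizer.
By R9 (it is an oxidizer, it is corrosive): it is a catalyst.

Yes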